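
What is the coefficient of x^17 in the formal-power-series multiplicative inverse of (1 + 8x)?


The inverse is 1/(1 + 8x). Apply the geometric identity 1/(1 - y) = sum_{k>=0} y^k with y = -8x:
1/(1 + 8x) = sum_{k>=0} (-8)^k x^k.
So the coefficient of x^17 is (-8)^17 = -2251799813685248.

-2251799813685248


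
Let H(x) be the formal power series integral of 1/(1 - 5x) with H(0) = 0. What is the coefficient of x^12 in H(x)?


1/(1 - 5x) = sum_{k>=0} 5^k x^k. Integrating termwise with H(0) = 0:
H(x) = sum_{k>=0} 5^k x^(k+1) / (k+1) = sum_{m>=1} 5^(m-1) x^m / m.
For m = 12: 5^11/12 = 48828125/12 = 48828125/12.

48828125/12


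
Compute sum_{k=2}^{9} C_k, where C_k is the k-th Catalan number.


C_2 through C_9: 2, 5, 14, 42, 132, 429, 1430, 4862
Sum = 2 + 5 + 14 + 42 + 132 + 429 + 1430 + 4862
= 6916

6916


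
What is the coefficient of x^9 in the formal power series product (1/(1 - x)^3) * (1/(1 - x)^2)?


Combine the factors: (1/(1 - x)^3) * (1/(1 - x)^2) = 1/(1 - x)^5.
Then use 1/(1 - x)^r = sum_{k>=0} C(k + r - 1, r - 1) x^k with r = 5 and k = 9:
C(13, 4) = 715.

715


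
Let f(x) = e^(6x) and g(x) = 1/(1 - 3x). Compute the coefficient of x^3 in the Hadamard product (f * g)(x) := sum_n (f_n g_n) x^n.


Expanding: f_k = 6^k/k! (from e^(6x)) and g_k = 3^k (from 1/(1 - 3x)). So the Hadamard coefficient (f * g)_k = 6^k 3^k / k! = (18)^k / k!.
For k = 3: 18^3/3! = 5832/6 = 972.

972


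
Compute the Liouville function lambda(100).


The Liouville function is lambda(k) = (-1)^Omega(k), where Omega(k) counts the prime factors of k with multiplicity.
Factoring: 100 = 2 * 2 * 5 * 5, so Omega(100) = 4.
lambda(100) = (-1)^4 = 1.

1


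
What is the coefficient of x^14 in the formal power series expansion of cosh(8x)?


The Maclaurin series is cosh(t) = sum_{m>=0} t^(2m) / (2m)!, so substituting t = 8x, only even powers of x are nonzero, with coefficient of x^(2m) equal to 8^(2m) / (2m)!.
For x^14 the coefficient is 8^14/14! = 4398046511104/87178291200 = 2147483648/42567525.

2147483648/42567525


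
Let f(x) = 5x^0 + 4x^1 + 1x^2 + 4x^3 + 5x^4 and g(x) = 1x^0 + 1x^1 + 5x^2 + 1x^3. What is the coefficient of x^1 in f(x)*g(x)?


Cauchy product at x^1:
5*1 + 4*1
= 9

9


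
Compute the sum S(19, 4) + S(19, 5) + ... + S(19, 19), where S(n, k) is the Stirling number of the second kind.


By definition, S(n, k) counts partitions of an n-set into exactly k nonempty blocks.
Computing row n = 19 for k = 4..19:
S(19, k): 11259666950, 147589284710, 693081601779, 1492924634839, 1709751003480, 1144614626805, 477297033785, 129413217791, 23466951300, 2892439160, 243577530, 13916778, 527136, 12597, 171, 1
Sum = 5832548494812.

5832548494812


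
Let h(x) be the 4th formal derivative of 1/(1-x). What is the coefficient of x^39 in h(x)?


Differentiating 4 times: d^4/dx^4 [1/(1-x)] = 4!/(1-x)^5.
The expansion 1/(1-x)^5 = sum_{k>=0} C(k+4, 4) x^k, so the coefficient of x^n in 4!/(1-x)^5 is 4! * C(n+4, 4).
For n = 39: 24 * C(43, 4) = 24 * 123410 = 2961840

2961840


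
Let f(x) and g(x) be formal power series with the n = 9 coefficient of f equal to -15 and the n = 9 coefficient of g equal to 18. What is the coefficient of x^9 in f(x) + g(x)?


Addition of formal power series is termwise.
The coefficient of x^9 in f + g = -15 + 18
= 3

3


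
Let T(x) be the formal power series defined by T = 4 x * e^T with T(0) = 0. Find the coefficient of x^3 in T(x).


Apply the Lagrange inversion formula: if T = 4 x * phi(T) with phi(t) = e^t, then
[x^n] T = 4^n * (1/n) [t^(n-1)] phi(t)^n = 4^n * (1/n) [t^(n-1)] e^(n t) = 4^n * (1/n) * n^(n-1) / (n-1)! = 4^n * n^(n-1) / n!.
When c = 1 this is the Cayley count of rooted labeled trees on n vertices, divided by n!.
For n = 3: 4^3 * 3^2 / 3! = 64 * 9/6 = 96.

96


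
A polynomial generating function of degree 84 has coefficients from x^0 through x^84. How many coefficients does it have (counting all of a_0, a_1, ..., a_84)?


A polynomial of degree 84 takes the form a_0 + a_1 x + ... + a_84 x^84.
The number of coefficients is 84 + 1 = 85.

85


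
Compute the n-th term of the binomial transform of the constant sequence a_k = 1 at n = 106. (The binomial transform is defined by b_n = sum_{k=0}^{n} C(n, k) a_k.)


With a_k = 1 for all k, b_n = sum_{k=0}^{n} C(n, k) = 2^n by the binomial theorem.
For n = 106: 2^106 = 81129638414606681695789005144064.

81129638414606681695789005144064


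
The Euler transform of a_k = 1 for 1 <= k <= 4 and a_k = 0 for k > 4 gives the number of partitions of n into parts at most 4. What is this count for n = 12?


Partitions of 12 into parts at most 4:
Using generating function (1-x)^(-1)(1-x^2)^(-1)...(1-x^4)^(-1),
the coefficient of x^12 = 34

34


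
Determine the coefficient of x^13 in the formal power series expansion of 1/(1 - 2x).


The geometric series identity gives 1/(1 - c x) = sum_{k>=0} c^k x^k, so the coefficient of x^k is c^k.
Here c = 2 and k = 13.
Computing: 2^13 = 8192

8192


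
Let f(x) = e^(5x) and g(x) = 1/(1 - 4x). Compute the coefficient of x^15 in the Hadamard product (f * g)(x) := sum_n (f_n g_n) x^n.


Expanding: f_k = 5^k/k! (from e^(5x)) and g_k = 4^k (from 1/(1 - 4x)). So the Hadamard coefficient (f * g)_k = 5^k 4^k / k! = (20)^k / k!.
For k = 15: 20^15/15! = 32768000000000000000/1307674368000 = 128000000000000/5108103.

128000000000000/5108103


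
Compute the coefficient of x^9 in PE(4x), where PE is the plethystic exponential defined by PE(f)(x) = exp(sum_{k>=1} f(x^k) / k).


With f(x) = 4x, the exponent is sum_{k>=1} 4 x^k / k = 4 * (-ln(1 - x)). Exponentiating:
PE(4x) = exp(-4 ln(1 - x)) = 1/(1 - x)^4.
By the negative binomial expansion, [x^n] 1/(1 - x)^4 = C(n + 3, 3).
For n = 9: C(12, 3) = 220.

220


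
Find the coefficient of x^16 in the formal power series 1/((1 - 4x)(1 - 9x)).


By partial fractions or Cauchy convolution:
The coefficient equals sum_{k=0}^{16} 4^k * 9^(16-k).
= 3335432903959477

3335432903959477


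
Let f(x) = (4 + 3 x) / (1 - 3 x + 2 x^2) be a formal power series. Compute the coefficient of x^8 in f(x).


Write f(x) = sum_{k>=0} a_k x^k. Multiplying both sides by 1 - 3 x + 2 x^2 gives
(1 - 3 x + 2 x^2) sum_{k>=0} a_k x^k = 4 + 3 x.
Matching coefficients:
 x^0: a_0 = 4
 x^1: a_1 - 3 a_0 = 3  =>  a_1 = 3*4 + 3 = 15
 x^k (k >= 2): a_k = 3 a_{k-1} - 2 a_{k-2}.
Iterating: a_2 = 37, a_3 = 81, a_4 = 169, a_5 = 345, a_6 = 697, a_7 = 1401, a_8 = 2809.
So the coefficient of x^8 is 2809.

2809


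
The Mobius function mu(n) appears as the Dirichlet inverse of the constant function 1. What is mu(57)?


57 = 3 * 19 (all distinct primes).
mu(57) = (-1)^2 = 1

1


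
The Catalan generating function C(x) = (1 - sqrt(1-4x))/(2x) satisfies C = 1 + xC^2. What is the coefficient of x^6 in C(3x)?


Substituting x -> 3x scales the n-th coefficient by 3^n, so [x^6] C(3x) = 3^6 * C_6.
C_6 = C(2*6, 6)/(7) = 924/7 = 132.
So 3^6 * 132 = 729 * 132 = 96228.

96228


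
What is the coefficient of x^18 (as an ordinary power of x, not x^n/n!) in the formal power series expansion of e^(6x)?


The exponential series is e^y = sum_{k>=0} y^k / k!. Substituting y = 6x gives
e^(6x) = sum_{k>=0} 6^k x^k / k!.
So the coefficient of x^n is a^n/n! with a = 6, n = 18:
6^18 / 18! = 101559956668416/6402373705728000 = 236196/14889875

236196/14889875


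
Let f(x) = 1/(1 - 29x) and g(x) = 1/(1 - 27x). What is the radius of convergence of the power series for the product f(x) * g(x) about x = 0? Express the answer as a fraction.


The radius of 1/(1 - 29x) is 1/29 (nearest singularity at x = 1/29), and the radius of 1/(1 - 27x) is 1/27.
The product f(x)*g(x) = 1/((1 - 29x)(1 - 27x)) has singularities at both 1/29 and 1/27, so its radius of convergence is the distance to the nearest one:
min(1/29, 1/27) = 1/29.

1/29


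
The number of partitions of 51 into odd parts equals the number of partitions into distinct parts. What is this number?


Computing partitions of 51 into odd parts (1, 3, 5, ...):
Using the generating function prod_{k>=0} 1/(1-x^(2k+1)),
the count is 4097

4097


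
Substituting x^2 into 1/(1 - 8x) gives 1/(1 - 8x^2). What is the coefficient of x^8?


The coefficient of x^(2m) in 1/(1 - 8x^2) is 8^m.
With n = 8 = 2*4, the coefficient is 8^4 = 4096.

4096


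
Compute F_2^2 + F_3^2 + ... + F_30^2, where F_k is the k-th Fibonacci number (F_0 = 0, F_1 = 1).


There is a standard identity sum_{k=0}^{N} F_k^2 = F_N * F_{N+1} (proved inductively from the telescoping relation F_k^2 = F_k F_{k+1} - F_{k-1} F_k). Then
sum_{k=2}^{30} F_k^2 = F_30 F_31 - F_1 F_2.
Computing: F_30 = 832040, F_31 = 1346269, F_1 = 1, F_2 = 1.
Sum = 832040 * 1346269 - 1 * 1 = 1120149658759.

1120149658759


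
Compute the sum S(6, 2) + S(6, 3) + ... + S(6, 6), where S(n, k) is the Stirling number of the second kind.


By definition, S(n, k) counts partitions of an n-set into exactly k nonempty blocks.
Computing row n = 6 for k = 2..6:
S(6, k): 31, 90, 65, 15, 1
Sum = 202.

202


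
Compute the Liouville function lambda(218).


The Liouville function is lambda(k) = (-1)^Omega(k), where Omega(k) counts the prime factors of k with multiplicity.
Factoring: 218 = 2 * 109, so Omega(218) = 2.
lambda(218) = (-1)^2 = 1.

1


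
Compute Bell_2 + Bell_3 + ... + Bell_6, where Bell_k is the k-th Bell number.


Recall Bell_k counts set partitions of a k-set (with Bell_0 = 1 by convention).
Bell_2 through Bell_6: 2, 5, 15, 52, 203
Sum = 2 + 5 + 15 + 52 + 203 = 277.

277


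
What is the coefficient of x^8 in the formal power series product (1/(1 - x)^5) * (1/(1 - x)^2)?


Combine the factors: (1/(1 - x)^5) * (1/(1 - x)^2) = 1/(1 - x)^7.
Then use 1/(1 - x)^r = sum_{k>=0} C(k + r - 1, r - 1) x^k with r = 7 and k = 8:
C(14, 6) = 3003.

3003


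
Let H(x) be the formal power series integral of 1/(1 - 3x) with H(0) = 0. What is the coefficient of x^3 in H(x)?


1/(1 - 3x) = sum_{k>=0} 3^k x^k. Integrating termwise with H(0) = 0:
H(x) = sum_{k>=0} 3^k x^(k+1) / (k+1) = sum_{m>=1} 3^(m-1) x^m / m.
For m = 3: 3^2/3 = 9/3 = 3.

3


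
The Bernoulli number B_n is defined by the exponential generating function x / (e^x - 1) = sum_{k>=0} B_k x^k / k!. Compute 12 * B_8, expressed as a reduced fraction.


Bernoulli numbers can also be computed recursively via B_0 = 1 and sum_{j=0}^{m} C(m+1, j) B_j = 0 for m >= 1. Odd-index Bernoulli numbers vanish for k >= 3.
Computing B_8 = -1/30, so 12 * B_8 = 12 * -1/30 = -2/5.

-2/5


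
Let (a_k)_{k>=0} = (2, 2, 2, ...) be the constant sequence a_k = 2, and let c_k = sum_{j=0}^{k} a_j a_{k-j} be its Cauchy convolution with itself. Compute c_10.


Since a_j = 2 for all j >= 0, the convolution sum becomes
c_k = sum_{j=0}^{k} 2 * 2 = 4 * (k + 1).
Equivalently, the generating function of (a_k) is 2/(1 - x) and its square is 4/(1 - x)^2 = sum_{k>=0} 4(k + 1) x^k.
For k = 10: 4 * 11 = 44.

44


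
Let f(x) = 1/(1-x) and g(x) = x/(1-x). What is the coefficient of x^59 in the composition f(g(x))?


First simplify the composition: f(g(x)) = 1/(1 - x/(1-x)) = (1-x)/((1-x) - x) = (1-x)/(1-2x).
Now extract the coefficient. Write (1-x)/(1-2x) = 1/(1-2x) - x/(1-2x).
The coefficient of x^n in 1/(1-2x) is 2^n, and in x/(1-2x) is 2^(n-1) (for n >= 1).
So the coefficient of x^59 is 2^59 - 2^58 = 576460752303423488 - 288230376151711744 = 288230376151711744.

288230376151711744


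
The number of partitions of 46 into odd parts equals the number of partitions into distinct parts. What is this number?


Computing partitions of 46 into odd parts (1, 3, 5, ...):
Using the generating function prod_{k>=0} 1/(1-x^(2k+1)),
the count is 2304

2304


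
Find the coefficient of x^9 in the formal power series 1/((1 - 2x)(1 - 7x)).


By partial fractions or Cauchy convolution:
The coefficient equals sum_{k=0}^{9} 2^k * 7^(9-k).
= 56494845

56494845


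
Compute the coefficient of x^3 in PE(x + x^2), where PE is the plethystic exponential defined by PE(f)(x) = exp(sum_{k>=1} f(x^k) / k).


With f(x) = x + x^2, the exponent is sum_{k>=1} (x^k + x^(2k)) / k = -ln(1 - x) - ln(1 - x^2). Exponentiating:
PE(x + x^2) = 1 / ((1 - x)(1 - x^2)).
This is the generating function for partitions of n into parts of size 1 or 2. The number of 2's can be any j in 0..1, and the rest are 1's, so
[x^3] = floor(3/2) + 1 = 2.

2


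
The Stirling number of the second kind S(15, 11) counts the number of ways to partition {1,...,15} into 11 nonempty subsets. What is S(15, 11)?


Using the explicit formula S(n,k) = (1/k!) sum_{j=0}^{k} (-1)^(k-j) C(k,j) j^n:
S(15, 11) = 1479478
Equivalently, S(n,k) is n! times the coefficient of x^n in the EGF (e^x - 1)^k / k!.

1479478


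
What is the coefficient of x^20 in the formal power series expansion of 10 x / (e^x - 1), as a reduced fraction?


The exponential generating function for Bernoulli numbers is
x / (e^x - 1) = sum_{k>=0} B_k x^k / k!.
So the coefficient of x^20 in 10 x / (e^x - 1) is 10 B_20 / 20!.
Computing: B_20 = -174611/330, 20! = 2432902008176640000, giving
10 * -174611/330 / 2432902008176640000 = -174611/80285766269829120000.

-174611/80285766269829120000


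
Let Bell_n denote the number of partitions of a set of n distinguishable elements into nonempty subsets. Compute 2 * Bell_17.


Bell_17 can be computed from the Bell triangle or from Dobinski's identity Bell_n = (1/e) * sum_{k>=0} k^n / k!.
Computing Bell_17 = 82864869804.
Then 2 * 82864869804 = 165729739608.

165729739608


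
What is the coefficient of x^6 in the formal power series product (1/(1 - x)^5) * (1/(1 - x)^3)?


Combine the factors: (1/(1 - x)^5) * (1/(1 - x)^3) = 1/(1 - x)^8.
Then use 1/(1 - x)^r = sum_{k>=0} C(k + r - 1, r - 1) x^k with r = 8 and k = 6:
C(13, 7) = 1716.

1716


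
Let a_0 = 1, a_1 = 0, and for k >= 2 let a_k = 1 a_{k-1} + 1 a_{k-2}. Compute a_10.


Iterating the recurrence forward:
a_0 = 1
a_1 = 0
a_2 = 1*0 + 1*1 = 1
a_3 = 1*1 + 1*0 = 1
a_4 = 1*1 + 1*1 = 2
a_5 = 1*2 + 1*1 = 3
a_6 = 1*3 + 1*2 = 5
a_7 = 1*5 + 1*3 = 8
a_8 = 1*8 + 1*5 = 13
a_9 = 1*13 + 1*8 = 21
a_10 = 1*21 + 1*13 = 34
So a_10 = 34.

34


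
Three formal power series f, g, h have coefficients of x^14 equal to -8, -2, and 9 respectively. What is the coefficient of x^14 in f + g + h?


Series addition is componentwise:
-8 + -2 + 9
= -1

-1


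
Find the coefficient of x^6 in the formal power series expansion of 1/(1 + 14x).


Write 1/(1 + c x) = 1/(1 - (-c) x) and apply the geometric-series identity
1/(1 - y) = sum_{k>=0} y^k to get 1/(1 + c x) = sum_{k>=0} (-c)^k x^k.
So the coefficient of x^k is (-c)^k = (-1)^k * c^k.
Here c = 14 and k = 6:
(-14)^6 = 1 * 7529536 = 7529536

7529536


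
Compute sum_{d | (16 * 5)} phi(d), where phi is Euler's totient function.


First, 16 * 5 = 80. One classical identity is sum_{d | n} phi(d) = n (each k in [1, n] has a unique gcd with n, and among the k's with gcd(k, n) = n/d there are phi(d) of them). So the sum equals 80. We also verify directly:
Divisors of 80: 1, 2, 4, 5, 8, 10, 16, 20, 40, 80.
phi values: 1, 1, 2, 4, 4, 4, 8, 8, 16, 32.
Sum = 80.

80


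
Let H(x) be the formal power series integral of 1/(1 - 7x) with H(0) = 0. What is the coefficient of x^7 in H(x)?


1/(1 - 7x) = sum_{k>=0} 7^k x^k. Integrating termwise with H(0) = 0:
H(x) = sum_{k>=0} 7^k x^(k+1) / (k+1) = sum_{m>=1} 7^(m-1) x^m / m.
For m = 7: 7^6/7 = 117649/7 = 16807.

16807


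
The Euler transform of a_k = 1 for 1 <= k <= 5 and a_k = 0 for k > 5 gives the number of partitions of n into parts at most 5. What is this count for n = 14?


Partitions of 14 into parts at most 5:
Using generating function (1-x)^(-1)(1-x^2)^(-1)...(1-x^5)^(-1),
the coefficient of x^14 = 70

70


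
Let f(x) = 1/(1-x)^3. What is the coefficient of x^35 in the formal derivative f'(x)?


Differentiate: d/dx [ 1/(1-x)^r ] = r / (1-x)^(r+1).
Here r = 3, so f'(x) = 3 / (1-x)^4.
The expansion of 1/(1-x)^(r+1) has coefficient of x^n equal to C(n+r, r).
So the coefficient of x^35 in f'(x) is
3 * C(38, 3) = 3 * 8436 = 25308

25308


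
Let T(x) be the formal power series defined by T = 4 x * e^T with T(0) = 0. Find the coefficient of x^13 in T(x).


Apply the Lagrange inversion formula: if T = 4 x * phi(T) with phi(t) = e^t, then
[x^n] T = 4^n * (1/n) [t^(n-1)] phi(t)^n = 4^n * (1/n) [t^(n-1)] e^(n t) = 4^n * (1/n) * n^(n-1) / (n-1)! = 4^n * n^(n-1) / n!.
When c = 1 this is the Cayley count of rooted labeled trees on n vertices, divided by n!.
For n = 13: 4^13 * 13^12 / 13! = 67108864 * 23298085122481/6227020800 = 117451023583608832/467775.

117451023583608832/467775


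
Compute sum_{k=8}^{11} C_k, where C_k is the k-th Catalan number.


C_8 through C_11: 1430, 4862, 16796, 58786
Sum = 1430 + 4862 + 16796 + 58786
= 81874

81874


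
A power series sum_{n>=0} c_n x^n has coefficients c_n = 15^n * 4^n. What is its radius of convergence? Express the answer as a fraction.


By the root test (Cauchy-Hadamard), the radius is R = 1 / limsup_n |c_n|^(1/n).
Here |c_n|^(1/n) = (15^n * 4^n)^(1/n) = 15 * 4 = 60 for all n.
So R = 1/60 = 1/60.

1/60


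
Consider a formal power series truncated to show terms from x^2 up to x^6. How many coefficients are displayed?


From x^2 to x^6 inclusive, the count is 6 - 2 + 1 = 5.

5


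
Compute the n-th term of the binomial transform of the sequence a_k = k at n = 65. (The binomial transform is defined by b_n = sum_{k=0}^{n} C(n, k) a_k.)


With a_k = k, b_n = sum_{k=0}^{n} C(n, k) k. Using k * C(n, k) = n * C(n-1, k-1) gives b_n = n * sum_{k>=1} C(n-1, k-1) = n * 2^(n-1).
For n = 65: 65 * 2^64 = 65 * 18446744073709551616 = 1199038364791120855040.

1199038364791120855040


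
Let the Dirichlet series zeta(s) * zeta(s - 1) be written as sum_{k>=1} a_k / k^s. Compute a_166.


Convolution gives a_k = sum_{d | k} d * 1 = sum_{d | k} d = sigma(k), the sum of positive divisors of k.
For k = 166, the divisors are 1, 2, 83, 166, so
sigma(166) = 1 + 2 + 83 + 166 = 252.

252


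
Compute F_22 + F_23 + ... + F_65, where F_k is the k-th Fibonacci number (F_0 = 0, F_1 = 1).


Use the identity sum_{k=0}^{N} F_k = F_{N+2} - 1 (which follows from F_{k+2} - F_{k+1} = F_k). Then
sum_{k=22}^{65} F_k = (F_{67} - 1) - (F_{23} - 1) = F_{67} - F_{23}.
Computing: F_{67} = 44945570212853, F_{23} = 28657, so
Sum = 44945570212853 - 28657 = 44945570184196.

44945570184196


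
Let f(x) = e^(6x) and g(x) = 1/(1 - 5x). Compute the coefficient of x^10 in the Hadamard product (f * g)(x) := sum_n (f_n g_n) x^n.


Expanding: f_k = 6^k/k! (from e^(6x)) and g_k = 5^k (from 1/(1 - 5x)). So the Hadamard coefficient (f * g)_k = 6^k 5^k / k! = (30)^k / k!.
For k = 10: 30^10/10! = 590490000000000/3628800 = 1139062500/7.

1139062500/7


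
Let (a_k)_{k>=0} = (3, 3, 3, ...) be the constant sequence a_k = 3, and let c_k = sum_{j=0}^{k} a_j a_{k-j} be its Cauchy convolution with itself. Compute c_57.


Since a_j = 3 for all j >= 0, the convolution sum becomes
c_k = sum_{j=0}^{k} 3 * 3 = 9 * (k + 1).
Equivalently, the generating function of (a_k) is 3/(1 - x) and its square is 9/(1 - x)^2 = sum_{k>=0} 9(k + 1) x^k.
For k = 57: 9 * 58 = 522.

522


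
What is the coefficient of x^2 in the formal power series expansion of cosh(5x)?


The Maclaurin series is cosh(t) = sum_{m>=0} t^(2m) / (2m)!, so substituting t = 5x, only even powers of x are nonzero, with coefficient of x^(2m) equal to 5^(2m) / (2m)!.
For x^2 the coefficient is 5^2/2! = 25/2 = 25/2.

25/2


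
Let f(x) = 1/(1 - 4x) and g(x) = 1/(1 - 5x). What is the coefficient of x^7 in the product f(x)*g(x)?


The coefficient of x^n in f*g is the Cauchy product: sum_{k=0}^{n} a^k * b^(n-k).
With a=4, b=5, n=7:
sum_{k=0}^{7} 4^k * 5^(7-k)
= 325089

325089


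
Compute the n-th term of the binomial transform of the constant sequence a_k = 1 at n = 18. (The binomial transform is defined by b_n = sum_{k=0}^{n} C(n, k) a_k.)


With a_k = 1 for all k, b_n = sum_{k=0}^{n} C(n, k) = 2^n by the binomial theorem.
For n = 18: 2^18 = 262144.

262144


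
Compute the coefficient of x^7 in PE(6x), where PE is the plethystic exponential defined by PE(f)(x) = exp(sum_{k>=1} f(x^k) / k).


With f(x) = 6x, the exponent is sum_{k>=1} 6 x^k / k = 6 * (-ln(1 - x)). Exponentiating:
PE(6x) = exp(-6 ln(1 - x)) = 1/(1 - x)^6.
By the negative binomial expansion, [x^n] 1/(1 - x)^6 = C(n + 5, 5).
For n = 7: C(12, 5) = 792.

792


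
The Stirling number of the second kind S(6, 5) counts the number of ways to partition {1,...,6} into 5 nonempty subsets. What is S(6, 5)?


Using the explicit formula S(n,k) = (1/k!) sum_{j=0}^{k} (-1)^(k-j) C(k,j) j^n:
S(6, 5) = 15
Equivalently, S(n,k) is n! times the coefficient of x^n in the EGF (e^x - 1)^k / k!.

15


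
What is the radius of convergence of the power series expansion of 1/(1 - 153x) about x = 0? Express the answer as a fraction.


Expanding 1/(1 - 153x) = sum_{k>=0} 153^k x^k, the series converges when |153x| < 1, i.e., |x| < 1/153.
So the radius of convergence is 1/153 = 1/153.

1/153


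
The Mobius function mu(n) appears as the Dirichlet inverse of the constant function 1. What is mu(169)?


169 has a squared prime factor, so mu(169) = 0.
Factorization reveals a repeated prime.

0


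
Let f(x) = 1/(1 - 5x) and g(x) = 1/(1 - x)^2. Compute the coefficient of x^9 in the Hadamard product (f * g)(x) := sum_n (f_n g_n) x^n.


f has coefficients f_k = 5^k. For g = 1/(1 - x)^2 the coefficient is g_k = C(k + 1, 1) = k + 1. The Hadamard coefficient is (f * g)_k = 5^k * (k + 1).
For k = 9: 5^9 * 10 = 1953125 * 10 = 19531250.

19531250


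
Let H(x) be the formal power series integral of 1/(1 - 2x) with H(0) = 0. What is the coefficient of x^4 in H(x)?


1/(1 - 2x) = sum_{k>=0} 2^k x^k. Integrating termwise with H(0) = 0:
H(x) = sum_{k>=0} 2^k x^(k+1) / (k+1) = sum_{m>=1} 2^(m-1) x^m / m.
For m = 4: 2^3/4 = 8/4 = 2.

2


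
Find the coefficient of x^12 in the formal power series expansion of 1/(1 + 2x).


Write 1/(1 + c x) = 1/(1 - (-c) x) and apply the geometric-series identity
1/(1 - y) = sum_{k>=0} y^k to get 1/(1 + c x) = sum_{k>=0} (-c)^k x^k.
So the coefficient of x^k is (-c)^k = (-1)^k * c^k.
Here c = 2 and k = 12:
(-2)^12 = 1 * 4096 = 4096

4096


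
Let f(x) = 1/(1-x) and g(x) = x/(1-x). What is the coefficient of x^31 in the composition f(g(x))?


First simplify the composition: f(g(x)) = 1/(1 - x/(1-x)) = (1-x)/((1-x) - x) = (1-x)/(1-2x).
Now extract the coefficient. Write (1-x)/(1-2x) = 1/(1-2x) - x/(1-2x).
The coefficient of x^n in 1/(1-2x) is 2^n, and in x/(1-2x) is 2^(n-1) (for n >= 1).
So the coefficient of x^31 is 2^31 - 2^30 = 2147483648 - 1073741824 = 1073741824.

1073741824


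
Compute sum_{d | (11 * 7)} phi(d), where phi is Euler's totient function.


First, 11 * 7 = 77. One classical identity is sum_{d | n} phi(d) = n (each k in [1, n] has a unique gcd with n, and among the k's with gcd(k, n) = n/d there are phi(d) of them). So the sum equals 77. We also verify directly:
Divisors of 77: 1, 7, 11, 77.
phi values: 1, 6, 10, 60.
Sum = 77.

77


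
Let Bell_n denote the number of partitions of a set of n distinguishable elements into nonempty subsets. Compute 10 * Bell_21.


Bell_21 can be computed from the Bell triangle or from Dobinski's identity Bell_n = (1/e) * sum_{k>=0} k^n / k!.
Computing Bell_21 = 474869816156751.
Then 10 * 474869816156751 = 4748698161567510.

4748698161567510


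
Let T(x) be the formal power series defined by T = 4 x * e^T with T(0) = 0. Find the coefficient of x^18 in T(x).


Apply the Lagrange inversion formula: if T = 4 x * phi(T) with phi(t) = e^t, then
[x^n] T = 4^n * (1/n) [t^(n-1)] phi(t)^n = 4^n * (1/n) [t^(n-1)] e^(n t) = 4^n * (1/n) * n^(n-1) / (n-1)! = 4^n * n^(n-1) / n!.
When c = 1 this is the Cayley count of rooted labeled trees on n vertices, divided by n!.
For n = 18: 4^18 * 18^17 / 18! = 68719476736 * 2185911559738696531968/6402373705728000 = 349351379311776170508288/14889875.

349351379311776170508288/14889875


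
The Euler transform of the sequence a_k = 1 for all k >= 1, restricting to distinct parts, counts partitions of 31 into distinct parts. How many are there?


Partitions of 31 into distinct parts can be computed via generating function.
Product (1+x)(1+x^2)(1+x^3)...
The coefficient of x^31 = 340

340


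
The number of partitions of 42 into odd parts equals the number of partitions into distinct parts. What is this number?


Computing partitions of 42 into odd parts (1, 3, 5, ...):
Using the generating function prod_{k>=0} 1/(1-x^(2k+1)),
the count is 1426

1426


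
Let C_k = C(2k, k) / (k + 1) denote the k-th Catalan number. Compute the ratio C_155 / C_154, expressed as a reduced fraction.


Using C_k = (2k)! / (k! (k+1)!), the ratio C_{k+1}/C_k simplifies to
C_{k+1}/C_k = [(2k+2)! / ((k+1)! (k+2)!)] * [k! (k+1)! / (2k)!]
 = (2k+2)(2k+1) / ((k+1)(k+2)) = 2(2k+1) / (k+2).
For k = 154: 2(2*154 + 1) / (154 + 2) = 618/156 = 103/26.

103/26


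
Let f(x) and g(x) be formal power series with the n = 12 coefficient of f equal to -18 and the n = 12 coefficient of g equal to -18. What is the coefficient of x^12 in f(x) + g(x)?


Addition of formal power series is termwise.
The coefficient of x^12 in f + g = -18 + -18
= -36

-36


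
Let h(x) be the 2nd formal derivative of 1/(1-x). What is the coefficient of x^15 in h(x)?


Differentiating 2 times: d^2/dx^2 [1/(1-x)] = 2!/(1-x)^3.
The expansion 1/(1-x)^3 = sum_{k>=0} C(k+2, 2) x^k, so the coefficient of x^n in 2!/(1-x)^3 is 2! * C(n+2, 2).
For n = 15: 2 * C(17, 2) = 2 * 136 = 272

272


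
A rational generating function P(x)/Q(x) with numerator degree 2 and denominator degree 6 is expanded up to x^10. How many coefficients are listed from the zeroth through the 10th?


Expanding up to x^10 gives the coefficients for x^0, x^1, ..., x^10.
That is 10 + 1 = 11 coefficients in total.

11


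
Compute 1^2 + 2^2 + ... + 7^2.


This power sum has a closed form given by Faulhaber's formula
sum_{k=1}^{m} k^p = (1 / (p + 1)) * sum_{j=0}^{p} C(p + 1, j) B_j m^(p + 1 - j),
but for small m direct computation is fastest:
1 + 4 + 9 + 16 + 25 + 36 + 49 = 140.

140


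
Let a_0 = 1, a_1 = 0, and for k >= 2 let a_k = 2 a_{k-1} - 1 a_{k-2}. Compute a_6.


Iterating the recurrence forward:
a_0 = 1
a_1 = 0
a_2 = 2*0 - 1*1 = -1
a_3 = 2*-1 - 1*0 = -2
a_4 = 2*-2 - 1*-1 = -3
a_5 = 2*-3 - 1*-2 = -4
a_6 = 2*-4 - 1*-3 = -5
So a_6 = -5.

-5


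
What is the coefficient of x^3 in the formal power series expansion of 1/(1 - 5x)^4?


The general identity 1/(1 - c x)^r = sum_{k>=0} c^k C(k + r - 1, r - 1) x^k follows by substituting y = c x into 1/(1 - y)^r = sum_{k>=0} C(k + r - 1, r - 1) y^k.
For c = 5, r = 4, k = 3:
5^3 * C(6, 3) = 125 * 20 = 2500.

2500


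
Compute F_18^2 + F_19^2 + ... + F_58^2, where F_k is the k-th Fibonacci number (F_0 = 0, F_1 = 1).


There is a standard identity sum_{k=0}^{N} F_k^2 = F_N * F_{N+1} (proved inductively from the telescoping relation F_k^2 = F_k F_{k+1} - F_{k-1} F_k). Then
sum_{k=18}^{58} F_k^2 = F_58 F_59 - F_17 F_18.
Computing: F_58 = 591286729879, F_59 = 956722026041, F_17 = 1597, F_18 = 2584.
Sum = 591286729879 * 956722026041 - 1597 * 2584 = 565697038180994366652391.

565697038180994366652391


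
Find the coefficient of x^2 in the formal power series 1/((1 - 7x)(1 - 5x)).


By partial fractions or Cauchy convolution:
The coefficient equals sum_{k=0}^{2} 7^k * 5^(2-k).
= 109

109


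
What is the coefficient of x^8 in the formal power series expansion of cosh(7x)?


The Maclaurin series is cosh(t) = sum_{m>=0} t^(2m) / (2m)!, so substituting t = 7x, only even powers of x are nonzero, with coefficient of x^(2m) equal to 7^(2m) / (2m)!.
For x^8 the coefficient is 7^8/8! = 5764801/40320 = 823543/5760.

823543/5760


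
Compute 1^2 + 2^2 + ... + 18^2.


This power sum has a closed form given by Faulhaber's formula
sum_{k=1}^{m} k^p = (1 / (p + 1)) * sum_{j=0}^{p} C(p + 1, j) B_j m^(p + 1 - j),
but for small m direct computation is fastest:
1 + 4 + 9 + 16 + 25 + 36 + 49 + 64 + 81 + 100 + 121 + 144 + 169 + 196 + 225 + 256 + 289 + 324 = 2109.

2109


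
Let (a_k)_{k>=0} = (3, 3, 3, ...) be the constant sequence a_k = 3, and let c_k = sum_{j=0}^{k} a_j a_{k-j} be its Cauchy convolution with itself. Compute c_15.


Since a_j = 3 for all j >= 0, the convolution sum becomes
c_k = sum_{j=0}^{k} 3 * 3 = 9 * (k + 1).
Equivalently, the generating function of (a_k) is 3/(1 - x) and its square is 9/(1 - x)^2 = sum_{k>=0} 9(k + 1) x^k.
For k = 15: 9 * 16 = 144.

144


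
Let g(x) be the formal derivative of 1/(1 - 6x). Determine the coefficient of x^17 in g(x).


Differentiate termwise: d/dx sum_{k>=0} 6^k x^k = sum_{k>=1} k 6^k x^(k-1) = sum_{j>=0} (j+1) 6^(j+1) x^j.
Equivalently, d/dx [1/(1 - 6x)] = 6/(1 - 6x)^2.
For j = 17: 18 * 6^18 = 18 * 101559956668416 = 1828079220031488.

1828079220031488


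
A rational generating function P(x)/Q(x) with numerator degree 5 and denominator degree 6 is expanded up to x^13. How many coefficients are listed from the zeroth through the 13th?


Expanding up to x^13 gives the coefficients for x^0, x^1, ..., x^13.
That is 13 + 1 = 14 coefficients in total.

14


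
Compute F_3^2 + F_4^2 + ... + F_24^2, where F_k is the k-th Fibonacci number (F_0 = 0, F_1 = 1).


There is a standard identity sum_{k=0}^{N} F_k^2 = F_N * F_{N+1} (proved inductively from the telescoping relation F_k^2 = F_k F_{k+1} - F_{k-1} F_k). Then
sum_{k=3}^{24} F_k^2 = F_24 F_25 - F_2 F_3.
Computing: F_24 = 46368, F_25 = 75025, F_2 = 1, F_3 = 2.
Sum = 46368 * 75025 - 1 * 2 = 3478759198.

3478759198


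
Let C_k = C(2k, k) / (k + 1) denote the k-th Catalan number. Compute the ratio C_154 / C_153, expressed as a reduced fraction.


Using C_k = (2k)! / (k! (k+1)!), the ratio C_{k+1}/C_k simplifies to
C_{k+1}/C_k = [(2k+2)! / ((k+1)! (k+2)!)] * [k! (k+1)! / (2k)!]
 = (2k+2)(2k+1) / ((k+1)(k+2)) = 2(2k+1) / (k+2).
For k = 153: 2(2*153 + 1) / (153 + 2) = 614/155 = 614/155.

614/155


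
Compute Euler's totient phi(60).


phi(n) counts integers in [1, n] coprime to n. Using the multiplicative formula phi(n) = n * prod_{p | n} (1 - 1/p):
60 = 2^2 * 3 * 5, so
phi(60) = 60 * (1 - 1/2) * (1 - 1/3) * (1 - 1/5) = 16.

16


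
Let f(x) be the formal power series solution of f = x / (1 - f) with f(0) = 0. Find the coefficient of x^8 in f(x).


Apply Lagrange inversion: f = x * phi(f) with phi(t) = 1/(1 - t), so
[x^n] f = (1/n) [t^(n-1)] phi(t)^n = (1/n) [t^(n-1)] (1 - t)^(-n) = (1/n) C(2n - 2, n - 1) = C_{n-1}.
For n = 8: C_7 = C(14, 7) / 8 = 3432/8 = 429 = 429.

429


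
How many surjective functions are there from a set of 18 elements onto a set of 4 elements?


By inclusion-exclusion on which target elements are missed, the number of surjections from an n-set onto a k-set is
surj(n, k) = sum_{j=0}^{k} (-1)^j C(k, j) (k - j)^n.
Equivalently surj(n, k) = k! * S(n, k), where S(n, k) is the Stirling number of the second kind.
For n = 18, k = 4:
S(18, 4) = 2798806985, so
surj = 4! * 2798806985 = 24 * 2798806985 = 67171367640.

67171367640


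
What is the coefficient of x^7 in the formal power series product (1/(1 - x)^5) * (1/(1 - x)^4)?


Combine the factors: (1/(1 - x)^5) * (1/(1 - x)^4) = 1/(1 - x)^9.
Then use 1/(1 - x)^r = sum_{k>=0} C(k + r - 1, r - 1) x^k with r = 9 and k = 7:
C(15, 8) = 6435.

6435


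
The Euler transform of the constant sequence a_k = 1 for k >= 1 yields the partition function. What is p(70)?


The Euler transform converts the sequence a_k = 1 into the number of integer partitions.
Using the recurrence or dynamic programming:
p(70) = 4087968

4087968


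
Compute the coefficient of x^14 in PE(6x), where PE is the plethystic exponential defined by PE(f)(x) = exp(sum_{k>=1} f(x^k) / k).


With f(x) = 6x, the exponent is sum_{k>=1} 6 x^k / k = 6 * (-ln(1 - x)). Exponentiating:
PE(6x) = exp(-6 ln(1 - x)) = 1/(1 - x)^6.
By the negative binomial expansion, [x^n] 1/(1 - x)^6 = C(n + 5, 5).
For n = 14: C(19, 5) = 11628.

11628


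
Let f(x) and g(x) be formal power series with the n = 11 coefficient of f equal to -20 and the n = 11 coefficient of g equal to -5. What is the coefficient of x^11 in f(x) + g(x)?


Addition of formal power series is termwise.
The coefficient of x^11 in f + g = -20 + -5
= -25

-25


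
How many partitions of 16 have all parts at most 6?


Using the generating function (1-x)^(-1)(1-x^2)^(-1)...(1-x^6)^(-1),
the coefficient of x^16 counts these restricted partitions.
Result = 136

136


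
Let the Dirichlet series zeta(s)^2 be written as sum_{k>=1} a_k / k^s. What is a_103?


The Dirichlet convolution of the constant function 1 with itself gives (1 * 1)(k) = sum_{d | k} 1 = d(k), the number of positive divisors of k.
Since zeta(s) = sum_{k>=1} 1/k^s, we have zeta(s)^2 = sum_{k>=1} d(k)/k^s, so a_k = d(k).
For k = 103: the divisors are 1, 103.
Count = 2.

2


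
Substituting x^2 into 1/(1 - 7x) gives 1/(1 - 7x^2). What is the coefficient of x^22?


The coefficient of x^(2m) in 1/(1 - 7x^2) is 7^m.
With n = 22 = 2*11, the coefficient is 7^11 = 1977326743.

1977326743


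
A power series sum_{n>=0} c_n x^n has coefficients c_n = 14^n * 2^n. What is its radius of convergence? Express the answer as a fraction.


By the root test (Cauchy-Hadamard), the radius is R = 1 / limsup_n |c_n|^(1/n).
Here |c_n|^(1/n) = (14^n * 2^n)^(1/n) = 14 * 2 = 28 for all n.
So R = 1/28 = 1/28.

1/28


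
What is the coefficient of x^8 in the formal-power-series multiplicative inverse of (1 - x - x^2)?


Let the inverse be f(x) = sum_{k>=0} a_k x^k. From f(x) * (1 - x - x^2) = 1 and matching coefficients:
 x^0: a_0 = 1.
 x^1: a_1 - a_0 = 0, so a_1 = 1.
 x^k (k >= 2): a_k - a_{k-1} - a_{k-2} = 0, i.e. a_k = a_{k-1} + a_{k-2}.
This is the Fibonacci-type recurrence shifted so that a_0 = a_1 = 1.
Iterating: a_0=1, a_1=1, a_2=2, a_3=3, a_4=5, a_5=8, a_6=13, a_7=21, a_8=34
a_8 = 34.

34


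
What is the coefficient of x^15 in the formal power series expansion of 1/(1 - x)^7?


The negative binomial / multiset identity is
1/(1 - x)^r = sum_{k>=0} C(k + r - 1, r - 1) x^k.
Here r = 7 and k = 15, so the coefficient is
C(15 + 6, 6) = C(21, 6)
= 54264

54264


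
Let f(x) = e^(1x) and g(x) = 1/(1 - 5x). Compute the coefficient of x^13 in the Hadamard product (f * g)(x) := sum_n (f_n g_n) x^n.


Expanding: f_k = 1^k/k! (from e^(1x)) and g_k = 5^k (from 1/(1 - 5x)). So the Hadamard coefficient (f * g)_k = 1^k 5^k / k! = (5)^k / k!.
For k = 13: 5^13/13! = 1220703125/6227020800 = 48828125/249080832.

48828125/249080832


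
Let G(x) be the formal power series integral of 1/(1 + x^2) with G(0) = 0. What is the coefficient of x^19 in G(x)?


1/(1 + x^2) = sum_{j>=0} (-1)^j x^(2j). Integrating termwise with G(0) = 0:
G(x) = sum_{j>=0} (-1)^j x^(2j+1) / (2j+1) = arctan(x).
Only odd powers are nonzero. For x^19 write 19 = 2*9 + 1, giving
(-1)^9 / 19 = -1/19 = -1/19.

-1/19


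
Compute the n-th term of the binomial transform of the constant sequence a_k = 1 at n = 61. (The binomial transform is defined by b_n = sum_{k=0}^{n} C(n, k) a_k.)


With a_k = 1 for all k, b_n = sum_{k=0}^{n} C(n, k) = 2^n by the binomial theorem.
For n = 61: 2^61 = 2305843009213693952.

2305843009213693952


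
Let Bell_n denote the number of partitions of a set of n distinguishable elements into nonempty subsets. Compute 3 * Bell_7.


Bell_7 can be computed from the Bell triangle or from Dobinski's identity Bell_n = (1/e) * sum_{k>=0} k^n / k!.
Computing Bell_7 = 877.
Then 3 * 877 = 2631.

2631


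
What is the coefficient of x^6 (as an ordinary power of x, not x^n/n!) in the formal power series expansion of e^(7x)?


The exponential series is e^y = sum_{k>=0} y^k / k!. Substituting y = 7x gives
e^(7x) = sum_{k>=0} 7^k x^k / k!.
So the coefficient of x^n is a^n/n! with a = 7, n = 6:
7^6 / 6! = 117649/720 = 117649/720

117649/720


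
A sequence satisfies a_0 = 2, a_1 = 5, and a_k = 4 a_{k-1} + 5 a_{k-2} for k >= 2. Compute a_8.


The characteristic equation is t^2 - 4 t - 5 = 0, with roots r_1 = 5 and r_2 = -1 (so c_1 = r_1 + r_2, c_2 = -r_1 r_2 as required).
One can use the closed form a_n = A r_1^n + B r_2^n, but direct iteration is more reliable:
a_0 = 2, a_1 = 5, a_2 = 30, a_3 = 145, a_4 = 730, a_5 = 3645, a_6 = 18230, a_7 = 91145, a_8 = 455730.
So a_8 = 455730.

455730


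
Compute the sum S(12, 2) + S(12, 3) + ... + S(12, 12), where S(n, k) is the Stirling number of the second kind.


By definition, S(n, k) counts partitions of an n-set into exactly k nonempty blocks.
Computing row n = 12 for k = 2..12:
S(12, k): 2047, 86526, 611501, 1379400, 1323652, 627396, 159027, 22275, 1705, 66, 1
Sum = 4213596.

4213596


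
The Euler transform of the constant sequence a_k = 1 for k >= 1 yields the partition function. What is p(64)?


The Euler transform converts the sequence a_k = 1 into the number of integer partitions.
Using the recurrence or dynamic programming:
p(64) = 1741630

1741630


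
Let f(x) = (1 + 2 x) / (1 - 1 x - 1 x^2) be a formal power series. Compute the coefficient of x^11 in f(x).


Write f(x) = sum_{k>=0} a_k x^k. Multiplying both sides by 1 - 1 x - 1 x^2 gives
(1 - 1 x - 1 x^2) sum_{k>=0} a_k x^k = 1 + 2 x.
Matching coefficients:
 x^0: a_0 = 1
 x^1: a_1 - 1 a_0 = 2  =>  a_1 = 1*1 + 2 = 3
 x^k (k >= 2): a_k = 1 a_{k-1} + 1 a_{k-2}.
Iterating: a_2 = 4, a_3 = 7, a_4 = 11, a_5 = 18, a_6 = 29, a_7 = 47, a_8 = 76, a_9 = 123, a_10 = 199, a_11 = 322.
So the coefficient of x^11 is 322.

322


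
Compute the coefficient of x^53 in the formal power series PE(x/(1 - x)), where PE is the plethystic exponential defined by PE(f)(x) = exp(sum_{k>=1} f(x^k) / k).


For f(x) = x/(1 - x) we have
sum_{k>=1} f(x^k) / k = sum_{k>=1} (1/k) * x^k / (1 - x^k) = sum_{k, m >= 1} x^(k m) / k,
which after exponentiating simplifies to
PE(x/(1 - x)) = prod_{k>=1} 1 / (1 - x^k).
This is the generating function for the partition function p(n), so the coefficient of x^53 is p(53).
Computing p(53) by dynamic programming over parts 1, 2, ..., 53: p(53) = 329931.

329931


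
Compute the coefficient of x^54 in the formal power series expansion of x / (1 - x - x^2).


Let f(x) = sum_{k>=0} a_k x^k. Multiplying f(x) * (1 - x - x^2) = x and matching coefficients gives a_0 = 0, a_1 = 1, and a_k = a_{k-1} + a_{k-2} for k >= 2. These are the Fibonacci numbers F_k.
Iterating from F_0 = 0, F_1 = 1:
F_0=0, F_1=1, F_2=1, F_3=2, F_4=3, F_5=5, F_6=8, F_7=13, F_8=21, F_9=34, ...
F_54 = 86267571272.

86267571272


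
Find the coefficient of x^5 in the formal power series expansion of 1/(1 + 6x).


Write 1/(1 + c x) = 1/(1 - (-c) x) and apply the geometric-series identity
1/(1 - y) = sum_{k>=0} y^k to get 1/(1 + c x) = sum_{k>=0} (-c)^k x^k.
So the coefficient of x^k is (-c)^k = (-1)^k * c^k.
Here c = 6 and k = 5:
(-6)^5 = -1 * 7776 = -7776

-7776


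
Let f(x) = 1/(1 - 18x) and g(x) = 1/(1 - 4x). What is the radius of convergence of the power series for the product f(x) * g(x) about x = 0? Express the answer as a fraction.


The radius of 1/(1 - 18x) is 1/18 (nearest singularity at x = 1/18), and the radius of 1/(1 - 4x) is 1/4.
The product f(x)*g(x) = 1/((1 - 18x)(1 - 4x)) has singularities at both 1/18 and 1/4, so its radius of convergence is the distance to the nearest one:
min(1/18, 1/4) = 1/18.

1/18


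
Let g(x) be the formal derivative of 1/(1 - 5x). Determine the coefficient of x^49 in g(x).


Differentiate termwise: d/dx sum_{k>=0} 5^k x^k = sum_{k>=1} k 5^k x^(k-1) = sum_{j>=0} (j+1) 5^(j+1) x^j.
Equivalently, d/dx [1/(1 - 5x)] = 5/(1 - 5x)^2.
For j = 49: 50 * 5^50 = 50 * 88817841970012523233890533447265625 = 4440892098500626161694526672363281250.

4440892098500626161694526672363281250


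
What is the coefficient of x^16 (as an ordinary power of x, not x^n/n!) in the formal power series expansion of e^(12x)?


The exponential series is e^y = sum_{k>=0} y^k / k!. Substituting y = 12x gives
e^(12x) = sum_{k>=0} 12^k x^k / k!.
So the coefficient of x^n is a^n/n! with a = 12, n = 16:
12^16 / 16! = 184884258895036416/20922789888000 = 7739670528/875875

7739670528/875875
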